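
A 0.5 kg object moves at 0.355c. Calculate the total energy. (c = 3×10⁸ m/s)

γ = 1/√(1 - 0.355²) = 1.0697
mc² = 0.5 × (3×10⁸)² = 4.500×10¹⁶ J
E = γmc² = 1.0697 × 4.500×10¹⁶ = 4.814×10¹⁶ J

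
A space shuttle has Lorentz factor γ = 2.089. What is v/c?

From γ = 1/√(1 - v²/c²):
1/γ² = 1/2.089² = 0.2292
v²/c² = 1 - 0.2292 = 0.7708
v/c = √(0.7708) = 0.8780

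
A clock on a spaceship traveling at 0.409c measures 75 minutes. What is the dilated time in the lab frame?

Proper time Δt₀ = 75 minutes
γ = 1/√(1 - 0.409²) = 1.0958
Δt = γΔt₀ = 1.0958 × 75 = 82.19 minutes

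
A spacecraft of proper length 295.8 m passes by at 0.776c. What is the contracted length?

Proper length L₀ = 295.8 m
γ = 1/√(1 - 0.776²) = 1.585
L = L₀/γ = 295.8/1.585 = 186.6 m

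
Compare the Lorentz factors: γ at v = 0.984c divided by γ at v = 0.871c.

γ₁ = 1/√(1 - 0.984²) = 5.6127
γ₂ = 1/√(1 - 0.871²) = 2.0355
γ₁/γ₂ = 5.6127/2.0355 = 2.757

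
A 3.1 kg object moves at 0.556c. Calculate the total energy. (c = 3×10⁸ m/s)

γ = 1/√(1 - 0.556²) = 1.2031
mc² = 3.1 × (3×10⁸)² = 2.790×10¹⁷ J
E = γmc² = 1.2031 × 2.790×10¹⁷ = 3.357×10¹⁷ J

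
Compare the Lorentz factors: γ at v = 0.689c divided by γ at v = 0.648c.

γ₁ = 1/√(1 - 0.689²) = 1.380
γ₂ = 1/√(1 - 0.648²) = 1.313
γ₁/γ₂ = 1.380/1.313 = 1.051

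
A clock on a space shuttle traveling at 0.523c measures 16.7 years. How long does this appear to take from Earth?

Proper time Δt₀ = 16.7 years
γ = 1/√(1 - 0.523²) = 1.173
Δt = γΔt₀ = 1.173 × 16.7 = 19.59 years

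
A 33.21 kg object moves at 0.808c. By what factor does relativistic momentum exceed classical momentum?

p_rel = γmv, p_class = mv
Ratio = γ = 1/√(1 - 0.808²) = 1.697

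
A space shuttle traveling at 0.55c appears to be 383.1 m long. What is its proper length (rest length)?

Contracted length L = 383.1 m
γ = 1/√(1 - 0.55²) = 1.1974
L₀ = γL = 1.1974 × 383.1 = 458.7 m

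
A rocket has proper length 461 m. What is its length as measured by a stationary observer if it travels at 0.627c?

Proper length L₀ = 461 m
γ = 1/√(1 - 0.627²) = 1.2837
L = L₀/γ = 461/1.2837 = 359.1 m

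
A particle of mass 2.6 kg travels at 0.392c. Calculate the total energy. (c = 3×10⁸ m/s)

γ = 1/√(1 - 0.392²) = 1.087
mc² = 2.6 × (3×10⁸)² = 2.340×10¹⁷ J
E = γmc² = 1.087 × 2.340×10¹⁷ = 2.544×10¹⁷ J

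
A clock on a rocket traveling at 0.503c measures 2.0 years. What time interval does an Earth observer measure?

Proper time Δt₀ = 2.0 years
γ = 1/√(1 - 0.503²) = 1.157
Δt = γΔt₀ = 1.157 × 2.0 = 2.314 years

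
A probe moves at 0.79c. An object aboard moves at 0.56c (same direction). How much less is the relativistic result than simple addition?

Classical: u' + v = 0.56 + 0.79 = 1.35c
Relativistic: u = (0.56 + 0.79)/(1 + 0.4424) = 1.35/1.4424 = 0.9359c
Difference: 1.35 - 0.9359 = 0.4141c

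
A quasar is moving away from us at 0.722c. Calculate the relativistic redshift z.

β = 0.722
(1+β)/(1-β) = 1.722/0.278 = 6.194
√(6.194) = 2.489
z = 2.489 - 1 = 1.489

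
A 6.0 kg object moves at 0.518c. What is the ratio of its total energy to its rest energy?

E = γmc², E₀ = mc²
E/E₀ = γ = 1/√(1 - 0.518²) = 1.169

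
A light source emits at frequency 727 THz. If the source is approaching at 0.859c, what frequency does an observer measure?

β = v/c = 0.859
(1+β)/(1-β) = 1.859/0.141 = 13.184
Doppler factor = √(13.184) = 3.631
f_obs = 727 × 3.631 = 2640 THz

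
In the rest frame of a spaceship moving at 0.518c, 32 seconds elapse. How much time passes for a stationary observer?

Proper time Δt₀ = 32 seconds
γ = 1/√(1 - 0.518²) = 1.169
Δt = γΔt₀ = 1.169 × 32 = 37.41 seconds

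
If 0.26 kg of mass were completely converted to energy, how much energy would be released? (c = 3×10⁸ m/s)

Using E = mc²:
c² = (3×10⁸)² = 9×10¹⁶ m²/s²
E = 0.26 × 9×10¹⁶ = 2.340×10¹⁶ J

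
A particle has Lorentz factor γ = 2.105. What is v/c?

From γ = 1/√(1 - v²/c²):
1/γ² = 1/2.105² = 0.22568
v²/c² = 1 - 0.22568 = 0.77432
v/c = √(0.77432) = 0.8800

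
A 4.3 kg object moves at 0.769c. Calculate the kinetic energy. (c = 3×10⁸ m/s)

γ = 1/√(1 - 0.769²) = 1.5643
γ - 1 = 0.5643
KE = (γ-1)mc² = 0.5643 × 4.3 × (3×10⁸)² = 2.184×10¹⁷ J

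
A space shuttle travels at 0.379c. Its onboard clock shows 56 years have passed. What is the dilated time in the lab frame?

Proper time Δt₀ = 56 years
γ = 1/√(1 - 0.379²) = 1.0806
Δt = γΔt₀ = 1.0806 × 56 = 60.51 years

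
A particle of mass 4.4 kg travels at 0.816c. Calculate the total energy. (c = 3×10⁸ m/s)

γ = 1/√(1 - 0.816²) = 1.730
mc² = 4.4 × (3×10⁸)² = 3.960×10¹⁷ J
E = γmc² = 1.730 × 3.960×10¹⁷ = 6.851×10¹⁷ J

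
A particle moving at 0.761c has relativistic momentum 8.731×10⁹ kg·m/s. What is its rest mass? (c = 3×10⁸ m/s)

γ = 1/√(1 - 0.761²) = 1.5414
v = 0.761 × 3×10⁸ = 2.283×10⁸ m/s
m = p/(γv) = 8.731×10⁹/(1.5414 × 2.283×10⁸) = 24.81 kg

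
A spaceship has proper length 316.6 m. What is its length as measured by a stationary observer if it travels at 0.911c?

Proper length L₀ = 316.6 m
γ = 1/√(1 - 0.911²) = 2.425
L = L₀/γ = 316.6/2.425 = 130.6 m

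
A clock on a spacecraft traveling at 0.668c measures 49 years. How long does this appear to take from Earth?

Proper time Δt₀ = 49 years
γ = 1/√(1 - 0.668²) = 1.3438
Δt = γΔt₀ = 1.3438 × 49 = 65.85 years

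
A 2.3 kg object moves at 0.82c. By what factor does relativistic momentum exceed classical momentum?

p_rel = γmv, p_class = mv
Ratio = γ = 1/√(1 - 0.82²) = 1.747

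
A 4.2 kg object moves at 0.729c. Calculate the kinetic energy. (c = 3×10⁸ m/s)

γ = 1/√(1 - 0.729²) = 1.4609
γ - 1 = 0.4609
KE = (γ-1)mc² = 0.4609 × 4.2 × (3×10⁸)² = 1.742×10¹⁷ J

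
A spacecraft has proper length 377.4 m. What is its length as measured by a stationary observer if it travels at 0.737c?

Proper length L₀ = 377.4 m
γ = 1/√(1 - 0.737²) = 1.4795
L = L₀/γ = 377.4/1.4795 = 255.1 m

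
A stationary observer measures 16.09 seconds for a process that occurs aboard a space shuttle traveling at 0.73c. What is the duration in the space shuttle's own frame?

Dilated time Δt = 16.09 seconds
γ = 1/√(1 - 0.73²) = 1.463
Δt₀ = Δt/γ = 16.09/1.463 = 11.00 seconds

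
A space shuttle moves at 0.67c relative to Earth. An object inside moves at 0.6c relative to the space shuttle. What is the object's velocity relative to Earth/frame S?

u = (u' + v)/(1 + u'v/c²)
Numerator: 0.6 + 0.67 = 1.27
Denominator: 1 + 0.402 = 1.402
u = 1.27/1.402 = 0.9058c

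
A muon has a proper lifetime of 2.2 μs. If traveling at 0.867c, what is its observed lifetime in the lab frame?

Proper lifetime τ₀ = 2.2 μs
γ = 1/√(1 - 0.867²) = 2.007
τ = γτ₀ = 2.007 × 2.2 μs = 4.415 μs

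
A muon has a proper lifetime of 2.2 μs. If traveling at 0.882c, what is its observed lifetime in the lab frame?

Proper lifetime τ₀ = 2.2 μs
γ = 1/√(1 - 0.882²) = 2.122
τ = γτ₀ = 2.122 × 2.2 μs = 4.668 μs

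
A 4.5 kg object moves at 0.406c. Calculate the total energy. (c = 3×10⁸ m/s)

γ = 1/√(1 - 0.406²) = 1.0942
mc² = 4.5 × (3×10⁸)² = 4.050×10¹⁷ J
E = γmc² = 1.0942 × 4.050×10¹⁷ = 4.432×10¹⁷ J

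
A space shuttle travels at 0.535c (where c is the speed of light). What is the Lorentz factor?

v/c = 0.535, so (v/c)² = 0.286225
1 - (v/c)² = 0.713775
γ = 1/√(0.713775) = 1.184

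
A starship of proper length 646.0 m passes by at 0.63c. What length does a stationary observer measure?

Proper length L₀ = 646.0 m
γ = 1/√(1 - 0.63²) = 1.2877
L = L₀/γ = 646.0/1.2877 = 501.7 m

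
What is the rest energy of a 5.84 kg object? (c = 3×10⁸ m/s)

c² = (3×10⁸)² = 9.000×10¹⁶ m²/s²
E₀ = mc² = 5.84 × 9.000×10¹⁶ = 5.256×10¹⁷ J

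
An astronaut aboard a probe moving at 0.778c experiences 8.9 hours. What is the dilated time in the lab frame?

Proper time Δt₀ = 8.9 hours
γ = 1/√(1 - 0.778²) = 1.592
Δt = γΔt₀ = 1.592 × 8.9 = 14.17 hours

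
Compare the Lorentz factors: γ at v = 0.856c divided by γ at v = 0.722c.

γ₁ = 1/√(1 - 0.856²) = 1.934
γ₂ = 1/√(1 - 0.722²) = 1.445
γ₁/γ₂ = 1.934/1.445 = 1.338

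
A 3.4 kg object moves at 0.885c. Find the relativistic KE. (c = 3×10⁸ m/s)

γ = 1/√(1 - 0.885²) = 2.1478
γ - 1 = 1.1478
KE = (γ-1)mc² = 1.1478 × 3.4 × (3×10⁸)² = 3.512×10¹⁷ J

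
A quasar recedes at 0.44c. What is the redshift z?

β = 0.44
(1+β)/(1-β) = 1.44/0.56 = 2.5714
√(2.5714) = 1.6036
z = 1.6036 - 1 = 0.6036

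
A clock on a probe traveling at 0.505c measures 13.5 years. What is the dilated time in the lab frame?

Proper time Δt₀ = 13.5 years
γ = 1/√(1 - 0.505²) = 1.1586
Δt = γΔt₀ = 1.1586 × 13.5 = 15.64 years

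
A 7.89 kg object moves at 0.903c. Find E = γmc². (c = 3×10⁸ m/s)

γ = 1/√(1 - 0.903²) = 2.328
mc² = 7.89 × (3×10⁸)² = 7.101×10¹⁷ J
E = γmc² = 2.328 × 7.101×10¹⁷ = 1.653×10¹⁸ J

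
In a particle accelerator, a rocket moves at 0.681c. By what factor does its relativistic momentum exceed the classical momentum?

p_rel = γmv, p_class = mv
Ratio = γ = 1/√(1 - 0.681²)
= 1/√(0.536239) = 1.366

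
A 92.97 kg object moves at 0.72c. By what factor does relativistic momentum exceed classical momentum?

p_rel = γmv, p_class = mv
Ratio = γ = 1/√(1 - 0.72²) = 1.441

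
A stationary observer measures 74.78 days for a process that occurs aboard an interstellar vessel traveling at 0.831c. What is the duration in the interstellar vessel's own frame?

Dilated time Δt = 74.78 days
γ = 1/√(1 - 0.831²) = 1.7977
Δt₀ = Δt/γ = 74.78/1.7977 = 41.60 days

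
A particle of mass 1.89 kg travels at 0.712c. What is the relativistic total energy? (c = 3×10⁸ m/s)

γ = 1/√(1 - 0.712²) = 1.424
mc² = 1.89 × (3×10⁸)² = 1.701×10¹⁷ J
E = γmc² = 1.424 × 1.701×10¹⁷ = 2.422×10¹⁷ J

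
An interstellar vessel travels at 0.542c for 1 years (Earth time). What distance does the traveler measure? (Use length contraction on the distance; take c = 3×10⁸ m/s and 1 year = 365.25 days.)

Earth distance: d = v × t = 0.542c × 1 yr = 5.131×10¹⁵ m
γ = 1.190
d' = d/γ = 5.131×10¹⁵/1.190 = 4.312×10¹⁵ m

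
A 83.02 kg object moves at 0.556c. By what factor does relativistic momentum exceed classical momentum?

p_rel = γmv, p_class = mv
Ratio = γ = 1/√(1 - 0.556²) = 1.203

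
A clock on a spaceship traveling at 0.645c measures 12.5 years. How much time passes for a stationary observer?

Proper time Δt₀ = 12.5 years
γ = 1/√(1 - 0.645²) = 1.309
Δt = γΔt₀ = 1.309 × 12.5 = 16.36 years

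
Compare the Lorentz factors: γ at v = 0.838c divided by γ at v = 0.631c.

γ₁ = 1/√(1 - 0.838²) = 1.833
γ₂ = 1/√(1 - 0.631²) = 1.289
γ₁/γ₂ = 1.833/1.289 = 1.422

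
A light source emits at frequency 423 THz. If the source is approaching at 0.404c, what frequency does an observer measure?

β = v/c = 0.404
(1+β)/(1-β) = 1.404/0.596 = 2.3557
Doppler factor = √(2.3557) = 1.5348
f_obs = 423 × 1.5348 = 649.2 THz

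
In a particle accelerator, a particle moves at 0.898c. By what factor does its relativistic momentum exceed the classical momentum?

p_rel = γmv, p_class = mv
Ratio = γ = 1/√(1 - 0.898²)
= 1/√(0.193596) = 2.273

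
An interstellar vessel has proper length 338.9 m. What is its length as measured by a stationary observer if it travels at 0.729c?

Proper length L₀ = 338.9 m
γ = 1/√(1 - 0.729²) = 1.461
L = L₀/γ = 338.9/1.461 = 232.0 m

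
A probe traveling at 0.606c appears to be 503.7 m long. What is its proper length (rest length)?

Contracted length L = 503.7 m
γ = 1/√(1 - 0.606²) = 1.257
L₀ = γL = 1.257 × 503.7 = 633.2 m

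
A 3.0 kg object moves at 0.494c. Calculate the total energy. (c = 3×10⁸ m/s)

γ = 1/√(1 - 0.494²) = 1.150
mc² = 3.0 × (3×10⁸)² = 2.700×10¹⁷ J
E = γmc² = 1.150 × 2.700×10¹⁷ = 3.105×10¹⁷ J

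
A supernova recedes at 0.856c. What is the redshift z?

β = 0.856
(1+β)/(1-β) = 1.856/0.144 = 12.89
√(12.89) = 3.590
z = 3.590 - 1 = 2.590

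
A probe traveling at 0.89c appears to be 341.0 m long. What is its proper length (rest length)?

Contracted length L = 341.0 m
γ = 1/√(1 - 0.89²) = 2.1932
L₀ = γL = 2.1932 × 341.0 = 747.9 m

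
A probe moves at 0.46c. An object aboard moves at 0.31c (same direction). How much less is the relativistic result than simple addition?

Classical: u' + v = 0.31 + 0.46 = 0.77c
Relativistic: u = (0.31 + 0.46)/(1 + 0.1426) = 0.77/1.1426 = 0.6739c
Difference: 0.77 - 0.6739 = 0.09610c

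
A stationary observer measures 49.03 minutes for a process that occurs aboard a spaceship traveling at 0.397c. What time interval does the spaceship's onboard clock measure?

Dilated time Δt = 49.03 minutes
γ = 1/√(1 - 0.397²) = 1.0895
Δt₀ = Δt/γ = 49.03/1.0895 = 45.00 minutes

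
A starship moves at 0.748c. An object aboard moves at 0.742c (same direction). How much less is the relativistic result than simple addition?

Classical: u' + v = 0.742 + 0.748 = 1.49c
Relativistic: u = (0.742 + 0.748)/(1 + 0.555016) = 1.49/1.555016 = 0.9582c
Difference: 1.49 - 0.9582 = 0.5318c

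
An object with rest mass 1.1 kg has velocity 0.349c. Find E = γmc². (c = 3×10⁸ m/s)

γ = 1/√(1 - 0.349²) = 1.067
mc² = 1.1 × (3×10⁸)² = 9.900×10¹⁶ J
E = γmc² = 1.067 × 9.900×10¹⁶ = 1.056×10¹⁷ J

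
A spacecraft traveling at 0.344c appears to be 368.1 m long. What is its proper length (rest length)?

Contracted length L = 368.1 m
γ = 1/√(1 - 0.344²) = 1.065
L₀ = γL = 1.065 × 368.1 = 392.0 m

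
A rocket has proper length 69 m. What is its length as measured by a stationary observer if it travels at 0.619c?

Proper length L₀ = 69 m
γ = 1/√(1 - 0.619²) = 1.2733
L = L₀/γ = 69/1.2733 = 54.19 m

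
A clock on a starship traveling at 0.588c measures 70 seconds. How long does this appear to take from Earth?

Proper time Δt₀ = 70 seconds
γ = 1/√(1 - 0.588²) = 1.2363
Δt = γΔt₀ = 1.2363 × 70 = 86.54 seconds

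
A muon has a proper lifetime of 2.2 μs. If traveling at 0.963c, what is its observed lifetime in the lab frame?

Proper lifetime τ₀ = 2.2 μs
γ = 1/√(1 - 0.963²) = 3.7106
τ = γτ₀ = 3.7106 × 2.2 μs = 8.163 μs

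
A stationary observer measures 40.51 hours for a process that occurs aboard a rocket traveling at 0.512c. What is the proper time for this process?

Dilated time Δt = 40.51 hours
γ = 1/√(1 - 0.512²) = 1.164
Δt₀ = Δt/γ = 40.51/1.164 = 34.80 hours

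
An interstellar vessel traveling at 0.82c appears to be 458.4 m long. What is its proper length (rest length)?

Contracted length L = 458.4 m
γ = 1/√(1 - 0.82²) = 1.7471
L₀ = γL = 1.7471 × 458.4 = 800.9 m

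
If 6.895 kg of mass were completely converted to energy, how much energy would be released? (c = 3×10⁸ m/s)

Using E = mc²:
c² = (3×10⁸)² = 9×10¹⁶ m²/s²
E = 6.895 × 9×10¹⁶ = 6.206×10¹⁷ J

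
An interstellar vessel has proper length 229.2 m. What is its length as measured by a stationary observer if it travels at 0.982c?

Proper length L₀ = 229.2 m
γ = 1/√(1 - 0.982²) = 5.294
L = L₀/γ = 229.2/5.294 = 43.29 m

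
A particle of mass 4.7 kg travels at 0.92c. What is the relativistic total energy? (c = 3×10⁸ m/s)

γ = 1/√(1 - 0.92²) = 2.552
mc² = 4.7 × (3×10⁸)² = 4.230×10¹⁷ J
E = γmc² = 2.552 × 4.230×10¹⁷ = 1.079×10¹⁸ J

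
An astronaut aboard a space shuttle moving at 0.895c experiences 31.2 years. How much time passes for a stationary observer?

Proper time Δt₀ = 31.2 years
γ = 1/√(1 - 0.895²) = 2.2418
Δt = γΔt₀ = 2.2418 × 31.2 = 69.94 years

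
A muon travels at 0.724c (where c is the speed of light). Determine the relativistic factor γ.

v/c = 0.724, so (v/c)² = 0.524176
1 - (v/c)² = 0.475824
γ = 1/√(0.475824) = 1.450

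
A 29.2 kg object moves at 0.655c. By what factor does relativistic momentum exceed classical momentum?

p_rel = γmv, p_class = mv
Ratio = γ = 1/√(1 - 0.655²) = 1.323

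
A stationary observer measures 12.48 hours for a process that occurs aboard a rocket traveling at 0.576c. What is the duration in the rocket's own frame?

Dilated time Δt = 12.48 hours
γ = 1/√(1 - 0.576²) = 1.223
Δt₀ = Δt/γ = 12.48/1.223 = 10.20 hours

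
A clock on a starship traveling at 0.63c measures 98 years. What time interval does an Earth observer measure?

Proper time Δt₀ = 98 years
γ = 1/√(1 - 0.63²) = 1.288
Δt = γΔt₀ = 1.288 × 98 = 126.2 years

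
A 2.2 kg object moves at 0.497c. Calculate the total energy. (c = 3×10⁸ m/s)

γ = 1/√(1 - 0.497²) = 1.1524
mc² = 2.2 × (3×10⁸)² = 1.980×10¹⁷ J
E = γmc² = 1.1524 × 1.980×10¹⁷ = 2.282×10¹⁷ J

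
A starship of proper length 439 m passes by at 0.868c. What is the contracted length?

Proper length L₀ = 439 m
γ = 1/√(1 - 0.868²) = 2.014
L = L₀/γ = 439/2.014 = 218.0 m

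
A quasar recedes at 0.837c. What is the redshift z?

β = 0.837
(1+β)/(1-β) = 1.837/0.163 = 11.27
√(11.27) = 3.357
z = 3.357 - 1 = 2.357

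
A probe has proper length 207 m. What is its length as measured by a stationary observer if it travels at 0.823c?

Proper length L₀ = 207 m
γ = 1/√(1 - 0.823²) = 1.760
L = L₀/γ = 207/1.760 = 117.6 m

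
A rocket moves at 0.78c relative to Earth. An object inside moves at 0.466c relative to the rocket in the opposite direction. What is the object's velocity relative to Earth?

Object's velocity in rocket frame is u' = -0.466c
u = (u' + v)/(1 + u'v/c²) = (v - 0.466)/(1 - 0.466·v/c²)
Numerator: 0.78 - 0.466 = 0.314
Denominator: 1 - 0.36348 = 0.63652
u = 0.314/0.63652 = 0.4933c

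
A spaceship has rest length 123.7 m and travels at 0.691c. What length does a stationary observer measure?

Proper length L₀ = 123.7 m
γ = 1/√(1 - 0.691²) = 1.3834
L = L₀/γ = 123.7/1.3834 = 89.42 m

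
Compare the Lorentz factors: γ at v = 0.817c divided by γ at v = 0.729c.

γ₁ = 1/√(1 - 0.817²) = 1.734
γ₂ = 1/√(1 - 0.729²) = 1.461
γ₁/γ₂ = 1.734/1.461 = 1.187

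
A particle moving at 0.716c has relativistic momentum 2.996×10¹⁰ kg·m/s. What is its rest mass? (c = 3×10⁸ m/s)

γ = 1/√(1 - 0.716²) = 1.4325
v = 0.716 × 3×10⁸ = 2.148×10⁸ m/s
m = p/(γv) = 2.996×10¹⁰/(1.4325 × 2.148×10⁸) = 97.37 kg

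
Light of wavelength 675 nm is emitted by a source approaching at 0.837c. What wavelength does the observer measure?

β = 0.837
Wavelength Doppler factor = √(0.163/1.837) = √(0.08873) = 0.2979
λ_obs = 675 × 0.2979 = 201.1 nm (blueshift)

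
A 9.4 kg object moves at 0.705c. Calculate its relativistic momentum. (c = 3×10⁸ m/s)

γ = 1/√(1 - 0.705²) = 1.410
v = 0.705 × 3×10⁸ = 2.115×10⁸ m/s
p = γmv = 1.410 × 9.4 × 2.115×10⁸ = 2.803×10⁹ kg·m/s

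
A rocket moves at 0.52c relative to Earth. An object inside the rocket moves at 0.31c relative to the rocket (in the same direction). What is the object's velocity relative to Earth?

u = (u' + v)/(1 + u'v/c²)
Numerator: 0.31 + 0.52 = 0.83
Denominator: 1 + 0.1612 = 1.1612
u = 0.83/1.1612 = 0.7148c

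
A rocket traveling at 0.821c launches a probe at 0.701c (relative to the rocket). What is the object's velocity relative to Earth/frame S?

u = (u' + v)/(1 + u'v/c²)
Numerator: 0.701 + 0.821 = 1.522
Denominator: 1 + 0.575521 = 1.575521
u = 1.522/1.575521 = 0.9660c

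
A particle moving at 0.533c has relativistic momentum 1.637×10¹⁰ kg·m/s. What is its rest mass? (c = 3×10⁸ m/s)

γ = 1/√(1 - 0.533²) = 1.1819
v = 0.533 × 3×10⁸ = 1.599×10⁸ m/s
m = p/(γv) = 1.637×10¹⁰/(1.1819 × 1.599×10⁸) = 86.62 kg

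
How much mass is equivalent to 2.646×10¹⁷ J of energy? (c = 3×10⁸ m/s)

From E = mc², we get m = E/c²
c² = (3×10⁸)² = 9×10¹⁶ m²/s²
m = 2.646×10¹⁷ / 9×10¹⁶ = 2.940 kg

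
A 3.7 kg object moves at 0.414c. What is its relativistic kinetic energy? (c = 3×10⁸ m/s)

γ = 1/√(1 - 0.414²) = 1.09857
γ - 1 = 0.09857
KE = (γ-1)mc² = 0.09857 × 3.7 × (3×10⁸)² = 3.282×10¹⁶ J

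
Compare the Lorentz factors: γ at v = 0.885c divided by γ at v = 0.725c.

γ₁ = 1/√(1 - 0.885²) = 2.148
γ₂ = 1/√(1 - 0.725²) = 1.452
γ₁/γ₂ = 2.148/1.452 = 1.479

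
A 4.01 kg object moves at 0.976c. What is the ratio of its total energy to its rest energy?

E = γmc², E₀ = mc²
E/E₀ = γ = 1/√(1 - 0.976²) = 4.592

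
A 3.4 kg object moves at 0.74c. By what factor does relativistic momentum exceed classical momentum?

p_rel = γmv, p_class = mv
Ratio = γ = 1/√(1 - 0.74²) = 1.487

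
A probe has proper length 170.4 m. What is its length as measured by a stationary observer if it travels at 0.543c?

Proper length L₀ = 170.4 m
γ = 1/√(1 - 0.543²) = 1.191
L = L₀/γ = 170.4/1.191 = 143.1 m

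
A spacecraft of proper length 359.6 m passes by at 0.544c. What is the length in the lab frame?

Proper length L₀ = 359.6 m
γ = 1/√(1 - 0.544²) = 1.192
L = L₀/γ = 359.6/1.192 = 301.7 m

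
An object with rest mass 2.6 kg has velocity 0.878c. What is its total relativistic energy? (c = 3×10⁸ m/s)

γ = 1/√(1 - 0.878²) = 2.0892
mc² = 2.6 × (3×10⁸)² = 2.340×10¹⁷ J
E = γmc² = 2.0892 × 2.340×10¹⁷ = 4.889×10¹⁷ J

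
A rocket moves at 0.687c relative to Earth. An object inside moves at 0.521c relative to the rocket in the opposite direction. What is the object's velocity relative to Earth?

Object's velocity in rocket frame is u' = -0.521c
u = (u' + v)/(1 + u'v/c²) = (v - 0.521)/(1 - 0.521·v/c²)
Numerator: 0.687 - 0.521 = 0.166
Denominator: 1 - 0.357927 = 0.642073
u = 0.166/0.642073 = 0.2585c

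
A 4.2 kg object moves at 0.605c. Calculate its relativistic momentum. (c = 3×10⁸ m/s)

γ = 1/√(1 - 0.605²) = 1.256
v = 0.605 × 3×10⁸ = 1.815×10⁸ m/s
p = γmv = 1.256 × 4.2 × 1.815×10⁸ = 9.574×10⁸ kg·m/s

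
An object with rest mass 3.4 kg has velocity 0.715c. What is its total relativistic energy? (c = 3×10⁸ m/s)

γ = 1/√(1 - 0.715²) = 1.4304
mc² = 3.4 × (3×10⁸)² = 3.060×10¹⁷ J
E = γmc² = 1.4304 × 3.060×10¹⁷ = 4.377×10¹⁷ J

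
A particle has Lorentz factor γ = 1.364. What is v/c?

From γ = 1/√(1 - v²/c²):
1/γ² = 1/1.364² = 0.5375
v²/c² = 1 - 0.5375 = 0.4625
v/c = √(0.4625) = 0.6801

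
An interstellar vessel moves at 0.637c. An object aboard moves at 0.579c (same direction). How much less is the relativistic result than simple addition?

Classical: u' + v = 0.579 + 0.637 = 1.216c
Relativistic: u = (0.579 + 0.637)/(1 + 0.368823) = 1.216/1.368823 = 0.8884c
Difference: 1.216 - 0.8884 = 0.3276c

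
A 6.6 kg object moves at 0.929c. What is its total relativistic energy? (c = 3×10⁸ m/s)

γ = 1/√(1 - 0.929²) = 2.702
mc² = 6.6 × (3×10⁸)² = 5.940×10¹⁷ J
E = γmc² = 2.702 × 5.940×10¹⁷ = 1.605×10¹⁸ J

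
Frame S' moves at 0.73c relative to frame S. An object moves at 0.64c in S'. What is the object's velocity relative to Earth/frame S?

u = (u' + v)/(1 + u'v/c²)
Numerator: 0.64 + 0.73 = 1.37
Denominator: 1 + 0.4672 = 1.4672
u = 1.37/1.4672 = 0.9338c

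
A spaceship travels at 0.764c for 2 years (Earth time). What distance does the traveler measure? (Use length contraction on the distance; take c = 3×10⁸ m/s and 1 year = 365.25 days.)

Earth distance: d = v × t = 0.764c × 2 yr = 1.4466×10¹⁶ m
γ = 1.5499
d' = d/γ = 1.4466×10¹⁶/1.5499 = 9.334×10¹⁵ m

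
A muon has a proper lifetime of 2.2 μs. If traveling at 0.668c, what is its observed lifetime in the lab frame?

Proper lifetime τ₀ = 2.2 μs
γ = 1/√(1 - 0.668²) = 1.3438
τ = γτ₀ = 1.3438 × 2.2 μs = 2.956 μs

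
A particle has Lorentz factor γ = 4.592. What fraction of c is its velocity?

From γ = 1/√(1 - v²/c²):
1/γ² = 1/4.592² = 0.04742
v²/c² = 1 - 0.04742 = 0.9526
v/c = √(0.9526) = 0.9760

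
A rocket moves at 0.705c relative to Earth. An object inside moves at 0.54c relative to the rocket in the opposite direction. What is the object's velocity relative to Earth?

Object's velocity in rocket frame is u' = -0.54c
u = (u' + v)/(1 + u'v/c²) = (v - 0.54)/(1 - 0.54·v/c²)
Numerator: 0.705 - 0.54 = 0.165
Denominator: 1 - 0.3807 = 0.6193
u = 0.165/0.6193 = 0.2664c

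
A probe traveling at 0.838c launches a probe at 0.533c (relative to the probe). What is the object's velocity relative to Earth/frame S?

u = (u' + v)/(1 + u'v/c²)
Numerator: 0.533 + 0.838 = 1.371
Denominator: 1 + 0.446654 = 1.446654
u = 1.371/1.446654 = 0.9477c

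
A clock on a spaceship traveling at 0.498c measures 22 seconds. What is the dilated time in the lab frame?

Proper time Δt₀ = 22 seconds
γ = 1/√(1 - 0.498²) = 1.153
Δt = γΔt₀ = 1.153 × 22 = 25.37 seconds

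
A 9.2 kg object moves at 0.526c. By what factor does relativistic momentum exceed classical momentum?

p_rel = γmv, p_class = mv
Ratio = γ = 1/√(1 - 0.526²) = 1.176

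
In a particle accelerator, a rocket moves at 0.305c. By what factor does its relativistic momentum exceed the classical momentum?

p_rel = γmv, p_class = mv
Ratio = γ = 1/√(1 - 0.305²)
= 1/√(0.906975) = 1.050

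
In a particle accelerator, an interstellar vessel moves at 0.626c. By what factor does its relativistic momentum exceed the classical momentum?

p_rel = γmv, p_class = mv
Ratio = γ = 1/√(1 - 0.626²)
= 1/√(0.608124) = 1.282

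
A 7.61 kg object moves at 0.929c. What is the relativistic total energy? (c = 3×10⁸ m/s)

γ = 1/√(1 - 0.929²) = 2.702
mc² = 7.61 × (3×10⁸)² = 6.849×10¹⁷ J
E = γmc² = 2.702 × 6.849×10¹⁷ = 1.851×10¹⁸ J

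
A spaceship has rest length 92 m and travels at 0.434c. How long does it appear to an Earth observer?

Proper length L₀ = 92 m
γ = 1/√(1 - 0.434²) = 1.110
L = L₀/γ = 92/1.110 = 82.88 m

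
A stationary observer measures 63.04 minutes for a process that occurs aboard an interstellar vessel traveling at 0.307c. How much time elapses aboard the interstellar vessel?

Dilated time Δt = 63.04 minutes
γ = 1/√(1 - 0.307²) = 1.0507
Δt₀ = Δt/γ = 63.04/1.0507 = 60.00 minutes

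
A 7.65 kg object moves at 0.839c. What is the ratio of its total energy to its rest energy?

E = γmc², E₀ = mc²
E/E₀ = γ = 1/√(1 - 0.839²) = 1.838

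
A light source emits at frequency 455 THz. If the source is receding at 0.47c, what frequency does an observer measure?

β = v/c = 0.47
(1-β)/(1+β) = 0.53/1.47 = 0.360544
Doppler factor = √(0.360544) = 0.6005
f_obs = 455 × 0.6005 = 273.2 THz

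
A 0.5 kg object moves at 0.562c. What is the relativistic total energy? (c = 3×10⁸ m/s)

γ = 1/√(1 - 0.562²) = 1.20899
mc² = 0.5 × (3×10⁸)² = 4.500×10¹⁶ J
E = γmc² = 1.20899 × 4.500×10¹⁶ = 5.440×10¹⁶ J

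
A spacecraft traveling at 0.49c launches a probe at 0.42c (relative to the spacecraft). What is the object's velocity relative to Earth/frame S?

u = (u' + v)/(1 + u'v/c²)
Numerator: 0.42 + 0.49 = 0.91
Denominator: 1 + 0.2058 = 1.2058
u = 0.91/1.2058 = 0.7547c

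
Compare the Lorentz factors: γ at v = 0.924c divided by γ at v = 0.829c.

γ₁ = 1/√(1 - 0.924²) = 2.61511
γ₂ = 1/√(1 - 0.829²) = 1.78811
γ₁/γ₂ = 2.61511/1.78811 = 1.462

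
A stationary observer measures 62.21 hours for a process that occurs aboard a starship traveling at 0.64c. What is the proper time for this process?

Dilated time Δt = 62.21 hours
γ = 1/√(1 - 0.64²) = 1.3014
Δt₀ = Δt/γ = 62.21/1.3014 = 47.80 hours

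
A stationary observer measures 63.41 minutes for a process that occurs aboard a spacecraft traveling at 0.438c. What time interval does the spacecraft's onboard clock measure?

Dilated time Δt = 63.41 minutes
γ = 1/√(1 - 0.438²) = 1.1124
Δt₀ = Δt/γ = 63.41/1.1124 = 57.00 minutes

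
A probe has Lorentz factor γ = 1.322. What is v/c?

From γ = 1/√(1 - v²/c²):
1/γ² = 1/1.322² = 0.5722
v²/c² = 1 - 0.5722 = 0.4278
v/c = √(0.4278) = 0.6541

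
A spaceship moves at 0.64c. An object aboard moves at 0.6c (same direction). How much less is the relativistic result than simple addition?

Classical: u' + v = 0.6 + 0.64 = 1.24c
Relativistic: u = (0.6 + 0.64)/(1 + 0.384) = 1.24/1.384 = 0.8960c
Difference: 1.24 - 0.8960 = 0.3440c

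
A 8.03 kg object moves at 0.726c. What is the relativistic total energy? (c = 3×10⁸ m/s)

γ = 1/√(1 - 0.726²) = 1.454
mc² = 8.03 × (3×10⁸)² = 7.227×10¹⁷ J
E = γmc² = 1.454 × 7.227×10¹⁷ = 1.051×10¹⁸ J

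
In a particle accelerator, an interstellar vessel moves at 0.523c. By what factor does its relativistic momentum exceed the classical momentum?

p_rel = γmv, p_class = mv
Ratio = γ = 1/√(1 - 0.523²)
= 1/√(0.726471) = 1.173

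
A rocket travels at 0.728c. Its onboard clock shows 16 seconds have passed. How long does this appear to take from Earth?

Proper time Δt₀ = 16 seconds
γ = 1/√(1 - 0.728²) = 1.459
Δt = γΔt₀ = 1.459 × 16 = 23.34 seconds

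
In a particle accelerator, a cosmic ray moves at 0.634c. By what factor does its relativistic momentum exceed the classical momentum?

p_rel = γmv, p_class = mv
Ratio = γ = 1/√(1 - 0.634²)
= 1/√(0.598044) = 1.293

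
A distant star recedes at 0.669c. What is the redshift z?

β = 0.669
(1+β)/(1-β) = 1.669/0.331 = 5.0423
√(5.0423) = 2.246
z = 2.246 - 1 = 1.246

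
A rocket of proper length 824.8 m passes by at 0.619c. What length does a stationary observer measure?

Proper length L₀ = 824.8 m
γ = 1/√(1 - 0.619²) = 1.2733
L = L₀/γ = 824.8/1.2733 = 647.8 m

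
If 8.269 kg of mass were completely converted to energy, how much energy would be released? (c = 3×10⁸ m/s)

Using E = mc²:
c² = (3×10⁸)² = 9×10¹⁶ m²/s²
E = 8.269 × 9×10¹⁶ = 7.442×10¹⁷ J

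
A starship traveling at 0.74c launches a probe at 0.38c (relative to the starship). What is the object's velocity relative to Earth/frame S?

u = (u' + v)/(1 + u'v/c²)
Numerator: 0.38 + 0.74 = 1.12
Denominator: 1 + 0.2812 = 1.2812
u = 1.12/1.2812 = 0.8742c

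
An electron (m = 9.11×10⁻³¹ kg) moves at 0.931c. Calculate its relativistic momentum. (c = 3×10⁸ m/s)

γ = 1/√(1 - 0.931²) = 2.7396
v = 0.931 × 3×10⁸ = 2.793×10⁸ m/s
p = γmv = 2.7396 × 9.11×10⁻³¹ × 2.793×10⁸ = 6.971×10⁻²² kg·m/s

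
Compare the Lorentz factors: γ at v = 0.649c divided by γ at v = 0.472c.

γ₁ = 1/√(1 - 0.649²) = 1.314
γ₂ = 1/√(1 - 0.472²) = 1.134
γ₁/γ₂ = 1.314/1.134 = 1.159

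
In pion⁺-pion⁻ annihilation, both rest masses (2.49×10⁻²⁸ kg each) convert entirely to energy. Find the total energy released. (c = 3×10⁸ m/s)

Both particles have the same rest mass, so total mass = 2m
E = 2m·c² = 2 × 2.49×10⁻²⁸ × (3×10⁸)²
= 2 × 2.49×10⁻²⁸ × 9×10¹⁶
= 4.482×10⁻¹¹ J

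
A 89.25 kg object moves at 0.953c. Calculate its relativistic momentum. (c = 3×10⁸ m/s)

γ = 1/√(1 - 0.953²) = 3.3007
v = 0.953 × 3×10⁸ = 2.859×10⁸ m/s
p = γmv = 3.3007 × 89.25 × 2.859×10⁸ = 8.422×10¹⁰ kg·m/s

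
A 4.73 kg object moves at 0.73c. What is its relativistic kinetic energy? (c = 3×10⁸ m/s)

γ = 1/√(1 - 0.73²) = 1.4632
γ - 1 = 0.4632
KE = (γ-1)mc² = 0.4632 × 4.73 × (3×10⁸)² = 1.972×10¹⁷ J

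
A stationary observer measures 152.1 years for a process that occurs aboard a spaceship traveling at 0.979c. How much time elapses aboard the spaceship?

Dilated time Δt = 152.1 years
γ = 1/√(1 - 0.979²) = 4.905
Δt₀ = Δt/γ = 152.1/4.905 = 31.01 years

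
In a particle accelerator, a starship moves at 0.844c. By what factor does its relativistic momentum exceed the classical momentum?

p_rel = γmv, p_class = mv
Ratio = γ = 1/√(1 - 0.844²)
= 1/√(0.287664) = 1.864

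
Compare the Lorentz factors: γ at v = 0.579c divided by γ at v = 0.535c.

γ₁ = 1/√(1 - 0.579²) = 1.227
γ₂ = 1/√(1 - 0.535²) = 1.184
γ₁/γ₂ = 1.227/1.184 = 1.036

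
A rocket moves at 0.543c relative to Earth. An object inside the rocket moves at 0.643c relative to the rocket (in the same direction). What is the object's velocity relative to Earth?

u = (u' + v)/(1 + u'v/c²)
Numerator: 0.643 + 0.543 = 1.186
Denominator: 1 + 0.349149 = 1.349149
u = 1.186/1.349149 = 0.8791c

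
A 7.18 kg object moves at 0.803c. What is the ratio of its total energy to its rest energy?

E = γmc², E₀ = mc²
E/E₀ = γ = 1/√(1 - 0.803²) = 1.678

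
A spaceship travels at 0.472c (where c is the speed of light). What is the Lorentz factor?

v/c = 0.472, so (v/c)² = 0.222784
1 - (v/c)² = 0.777216
γ = 1/√(0.777216) = 1.134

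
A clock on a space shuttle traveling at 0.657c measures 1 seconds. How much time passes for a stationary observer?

Proper time Δt₀ = 1 seconds
γ = 1/√(1 - 0.657²) = 1.326
Δt = γΔt₀ = 1.326 × 1 = 1.326 seconds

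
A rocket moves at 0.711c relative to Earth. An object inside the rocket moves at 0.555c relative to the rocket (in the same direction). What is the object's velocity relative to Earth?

u = (u' + v)/(1 + u'v/c²)
Numerator: 0.555 + 0.711 = 1.266
Denominator: 1 + 0.394605 = 1.394605
u = 1.266/1.394605 = 0.9078c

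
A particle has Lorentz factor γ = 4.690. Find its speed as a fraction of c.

From γ = 1/√(1 - v²/c²):
1/γ² = 1/4.690² = 0.04546
v²/c² = 1 - 0.04546 = 0.9545
v/c = √(0.9545) = 0.9770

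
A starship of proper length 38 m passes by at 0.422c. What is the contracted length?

Proper length L₀ = 38 m
γ = 1/√(1 - 0.422²) = 1.103
L = L₀/γ = 38/1.103 = 34.45 m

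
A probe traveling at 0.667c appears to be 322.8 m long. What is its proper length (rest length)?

Contracted length L = 322.8 m
γ = 1/√(1 - 0.667²) = 1.3422
L₀ = γL = 1.3422 × 322.8 = 433.3 m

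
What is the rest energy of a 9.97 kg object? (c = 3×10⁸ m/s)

c² = (3×10⁸)² = 9.000×10¹⁶ m²/s²
E₀ = mc² = 9.97 × 9.000×10¹⁶ = 8.973×10¹⁷ J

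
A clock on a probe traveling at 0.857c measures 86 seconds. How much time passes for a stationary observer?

Proper time Δt₀ = 86 seconds
γ = 1/√(1 - 0.857²) = 1.941
Δt = γΔt₀ = 1.941 × 86 = 166.9 seconds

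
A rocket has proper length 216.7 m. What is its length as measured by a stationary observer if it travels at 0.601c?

Proper length L₀ = 216.7 m
γ = 1/√(1 - 0.601²) = 1.251
L = L₀/γ = 216.7/1.251 = 173.2 m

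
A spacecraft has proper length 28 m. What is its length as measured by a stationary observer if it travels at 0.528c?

Proper length L₀ = 28 m
γ = 1/√(1 - 0.528²) = 1.1775
L = L₀/γ = 28/1.1775 = 23.78 m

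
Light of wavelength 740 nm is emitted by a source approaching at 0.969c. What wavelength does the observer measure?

β = 0.969
Wavelength Doppler factor = √(0.031/1.969) = √(0.015744) = 0.125475
λ_obs = 740 × 0.125475 = 92.85 nm (blueshift)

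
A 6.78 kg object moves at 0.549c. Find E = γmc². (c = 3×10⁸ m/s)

γ = 1/√(1 - 0.549²) = 1.19643
mc² = 6.78 × (3×10⁸)² = 6.102×10¹⁷ J
E = γmc² = 1.19643 × 6.102×10¹⁷ = 7.301×10¹⁷ J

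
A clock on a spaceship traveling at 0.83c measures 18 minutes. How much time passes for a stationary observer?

Proper time Δt₀ = 18 minutes
γ = 1/√(1 - 0.83²) = 1.793
Δt = γΔt₀ = 1.793 × 18 = 32.27 minutes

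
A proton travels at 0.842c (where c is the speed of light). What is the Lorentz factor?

v/c = 0.842, so (v/c)² = 0.708964
1 - (v/c)² = 0.291036
γ = 1/√(0.291036) = 1.854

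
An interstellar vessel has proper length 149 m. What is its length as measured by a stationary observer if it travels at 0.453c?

Proper length L₀ = 149 m
γ = 1/√(1 - 0.453²) = 1.122
L = L₀/γ = 149/1.122 = 132.8 m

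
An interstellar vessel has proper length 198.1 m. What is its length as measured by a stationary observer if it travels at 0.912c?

Proper length L₀ = 198.1 m
γ = 1/√(1 - 0.912²) = 2.438
L = L₀/γ = 198.1/2.438 = 81.26 m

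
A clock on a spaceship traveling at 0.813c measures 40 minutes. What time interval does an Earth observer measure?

Proper time Δt₀ = 40 minutes
γ = 1/√(1 - 0.813²) = 1.7174
Δt = γΔt₀ = 1.7174 × 40 = 68.70 minutes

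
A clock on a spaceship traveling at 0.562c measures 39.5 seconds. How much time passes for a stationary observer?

Proper time Δt₀ = 39.5 seconds
γ = 1/√(1 - 0.562²) = 1.209
Δt = γΔt₀ = 1.209 × 39.5 = 47.76 seconds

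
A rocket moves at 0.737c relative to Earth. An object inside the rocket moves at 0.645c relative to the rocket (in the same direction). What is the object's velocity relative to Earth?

u = (u' + v)/(1 + u'v/c²)
Numerator: 0.645 + 0.737 = 1.382
Denominator: 1 + 0.475365 = 1.475365
u = 1.382/1.475365 = 0.9367c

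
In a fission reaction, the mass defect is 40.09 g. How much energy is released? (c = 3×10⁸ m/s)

Convert mass defect: Δm = 40.09 g = 0.04009 kg
E = Δm·c² = 0.04009 × (3×10⁸)²
= 0.04009 × 9×10¹⁶ = 3.608×10¹⁵ J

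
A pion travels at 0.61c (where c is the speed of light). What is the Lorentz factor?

v/c = 0.61, so (v/c)² = 0.3721
1 - (v/c)² = 0.6279
γ = 1/√(0.6279) = 1.262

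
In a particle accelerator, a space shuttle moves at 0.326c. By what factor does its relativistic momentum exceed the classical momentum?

p_rel = γmv, p_class = mv
Ratio = γ = 1/√(1 - 0.326²)
= 1/√(0.893724) = 1.058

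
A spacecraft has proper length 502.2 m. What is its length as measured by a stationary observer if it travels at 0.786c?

Proper length L₀ = 502.2 m
γ = 1/√(1 - 0.786²) = 1.6175
L = L₀/γ = 502.2/1.6175 = 310.5 m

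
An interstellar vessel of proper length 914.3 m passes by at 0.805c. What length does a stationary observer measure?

Proper length L₀ = 914.3 m
γ = 1/√(1 - 0.805²) = 1.6856
L = L₀/γ = 914.3/1.6856 = 542.4 m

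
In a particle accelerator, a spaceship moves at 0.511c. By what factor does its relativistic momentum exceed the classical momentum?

p_rel = γmv, p_class = mv
Ratio = γ = 1/√(1 - 0.511²)
= 1/√(0.738879) = 1.163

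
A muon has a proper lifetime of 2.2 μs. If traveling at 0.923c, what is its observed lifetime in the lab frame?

Proper lifetime τ₀ = 2.2 μs
γ = 1/√(1 - 0.923²) = 2.5988
τ = γτ₀ = 2.5988 × 2.2 μs = 5.717 μs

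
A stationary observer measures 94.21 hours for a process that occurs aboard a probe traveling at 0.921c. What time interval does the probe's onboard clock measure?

Dilated time Δt = 94.21 hours
γ = 1/√(1 - 0.921²) = 2.567
Δt₀ = Δt/γ = 94.21/2.567 = 36.70 hours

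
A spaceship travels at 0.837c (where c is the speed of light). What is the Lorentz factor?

v/c = 0.837, so (v/c)² = 0.700569
1 - (v/c)² = 0.299431
γ = 1/√(0.299431) = 1.827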